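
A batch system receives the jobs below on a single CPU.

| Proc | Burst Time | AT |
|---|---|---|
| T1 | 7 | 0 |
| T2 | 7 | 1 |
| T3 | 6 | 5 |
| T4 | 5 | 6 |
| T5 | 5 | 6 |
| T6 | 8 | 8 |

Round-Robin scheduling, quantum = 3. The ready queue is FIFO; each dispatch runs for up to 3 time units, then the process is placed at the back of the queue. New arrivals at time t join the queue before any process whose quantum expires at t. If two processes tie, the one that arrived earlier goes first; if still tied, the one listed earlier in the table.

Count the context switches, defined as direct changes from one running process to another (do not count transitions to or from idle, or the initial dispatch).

13

Schedule: | T1 0-3 | T2 3-6 | T1 6-9 | T3 9-12 | T4 12-15 | T5 15-18 | T2 18-21 | T6 21-24 | T1 24-25 | T3 25-28 | T4 28-30 | T5 30-32 | T2 32-33 | T6 33-38 |
Completion: T1=25  T2=33  T3=28  T4=30  T5=32  T6=38
Turnaround (C−A): T1=25  T2=32  T3=23  T4=24  T5=26  T6=30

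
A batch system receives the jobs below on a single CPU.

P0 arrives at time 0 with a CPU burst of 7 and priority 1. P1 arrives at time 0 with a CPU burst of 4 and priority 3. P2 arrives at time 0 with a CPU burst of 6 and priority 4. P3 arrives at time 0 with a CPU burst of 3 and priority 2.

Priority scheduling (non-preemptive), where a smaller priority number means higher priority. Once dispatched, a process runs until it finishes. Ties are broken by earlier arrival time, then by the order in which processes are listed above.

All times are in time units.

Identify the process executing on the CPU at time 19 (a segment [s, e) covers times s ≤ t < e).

Gantt: | P0 0-7 | P3 7-10 | P1 10-14 | P2 14-20 |
Completion: P0=7  P1=14  P2=20  P3=10
Turnaround (C−A): P0=7  P1=14  P2=20  P3=10

P2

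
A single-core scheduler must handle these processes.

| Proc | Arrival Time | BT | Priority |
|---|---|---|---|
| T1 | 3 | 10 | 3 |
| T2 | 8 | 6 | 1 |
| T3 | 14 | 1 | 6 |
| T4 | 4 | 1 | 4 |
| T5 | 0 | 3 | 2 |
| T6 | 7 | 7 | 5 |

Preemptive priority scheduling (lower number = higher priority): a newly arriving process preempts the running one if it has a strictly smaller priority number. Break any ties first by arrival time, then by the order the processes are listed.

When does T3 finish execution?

Gantt: | T5 0-3 | T1 3-8 | T2 8-14 | T1 14-19 | T4 19-20 | T6 20-27 | T3 27-28 |
Completion: T1=19  T2=14  T3=28  T4=20  T5=3  T6=27
Turnaround (C−A): T1=16  T2=6  T3=14  T4=16  T5=3  T6=20

28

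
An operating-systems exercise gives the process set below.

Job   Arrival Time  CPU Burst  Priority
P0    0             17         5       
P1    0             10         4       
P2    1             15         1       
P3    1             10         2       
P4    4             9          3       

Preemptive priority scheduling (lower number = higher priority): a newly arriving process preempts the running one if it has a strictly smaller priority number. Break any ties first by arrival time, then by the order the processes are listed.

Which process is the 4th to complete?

P1

Timeline: | P1 0-1 | P2 1-16 | P3 16-26 | P4 26-35 | P1 35-44 | P0 44-61 |
Completion: P0=61  P1=44  P2=16  P3=26  P4=35
Turnaround (C−A): P0=61  P1=44  P2=15  P3=25  P4=31
Finish order: P2 → P3 → P4 → P1 → P0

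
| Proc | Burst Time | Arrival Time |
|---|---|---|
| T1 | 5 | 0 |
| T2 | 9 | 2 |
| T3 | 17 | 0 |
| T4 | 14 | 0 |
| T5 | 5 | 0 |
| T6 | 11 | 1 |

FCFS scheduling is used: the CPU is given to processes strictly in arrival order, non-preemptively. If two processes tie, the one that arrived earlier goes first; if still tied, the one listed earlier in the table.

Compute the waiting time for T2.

Gantt: | T1 0-5 | T3 5-22 | T4 22-36 | T5 36-41 | T6 41-52 | T2 52-61 |
Completion: T1=5  T2=61  T3=22  T4=36  T5=41  T6=52
Waiting(T2) = turnaround − burst = 59 − 9 = 50

50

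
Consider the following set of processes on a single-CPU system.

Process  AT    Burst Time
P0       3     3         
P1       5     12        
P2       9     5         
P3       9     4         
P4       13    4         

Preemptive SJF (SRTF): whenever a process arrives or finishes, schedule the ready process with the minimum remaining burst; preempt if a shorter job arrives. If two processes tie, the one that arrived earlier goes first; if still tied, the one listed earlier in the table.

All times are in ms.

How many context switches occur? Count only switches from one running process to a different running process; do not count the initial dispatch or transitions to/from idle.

Gantt: | idle 0-3 | P0 3-6 | P1 6-9 | P3 9-13 | P4 13-17 | P2 17-22 | P1 22-31 |
Completion: P0=6  P1=31  P2=22  P3=13  P4=17
Turnaround (C−A): P0=3  P1=26  P2=13  P3=4  P4=4

5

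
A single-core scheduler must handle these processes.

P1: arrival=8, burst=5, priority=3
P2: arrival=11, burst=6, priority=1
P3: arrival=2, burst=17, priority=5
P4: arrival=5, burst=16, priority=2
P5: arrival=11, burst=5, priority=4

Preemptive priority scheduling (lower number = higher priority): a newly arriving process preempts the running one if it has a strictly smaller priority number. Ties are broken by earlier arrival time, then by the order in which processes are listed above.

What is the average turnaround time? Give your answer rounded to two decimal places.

25.40

Timeline: | idle 0-2 | P3 2-5 | P4 5-11 | P2 11-17 | P4 17-27 | P1 27-32 | P5 32-37 | P3 37-51 |
Completion: P1=32  P2=17  P3=51  P4=27  P5=37
Turnaround times: P1=24, P2=6, P3=49, P4=22, P5=26
Average turnaround = (24+6+49+22+26) / 5 = 127/5 = 25.40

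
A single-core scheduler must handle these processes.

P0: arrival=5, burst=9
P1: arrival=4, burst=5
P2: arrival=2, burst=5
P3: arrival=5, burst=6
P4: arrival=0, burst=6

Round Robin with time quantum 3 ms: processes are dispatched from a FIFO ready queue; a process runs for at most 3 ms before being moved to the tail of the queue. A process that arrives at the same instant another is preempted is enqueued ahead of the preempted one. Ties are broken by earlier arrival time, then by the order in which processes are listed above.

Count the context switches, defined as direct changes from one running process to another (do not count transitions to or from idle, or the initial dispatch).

Gantt: | P4 0-3 | P2 3-6 | P4 6-9 | P1 9-12 | P0 12-15 | P3 15-18 | P2 18-20 | P1 20-22 | P0 22-25 | P3 25-28 | P0 28-31 |
Completion: P0=31  P1=22  P2=20  P3=28  P4=9
Turnaround (C−A): P0=26  P1=18  P2=18  P3=23  P4=9

10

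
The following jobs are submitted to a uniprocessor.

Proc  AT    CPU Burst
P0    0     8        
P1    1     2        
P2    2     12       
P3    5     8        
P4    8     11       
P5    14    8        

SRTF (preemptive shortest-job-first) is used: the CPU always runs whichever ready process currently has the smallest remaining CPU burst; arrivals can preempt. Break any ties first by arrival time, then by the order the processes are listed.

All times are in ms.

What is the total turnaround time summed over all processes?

Gantt: | P0 0-1 | P1 1-3 | P0 3-10 | P3 10-18 | P5 18-26 | P4 26-37 | P2 37-49 |
Completion: P0=10  P1=3  P2=49  P3=18  P4=37  P5=26
Turnaround (C−A): P0=10  P1=2  P2=47  P3=13  P4=29  P5=12
Turnaround = completion − arrival: P0=10, P1=2, P2=47, P3=13, P4=29, P5=12
Total turnaround = 10 + 2 + 47 + 13 + 29 + 12 = 113

113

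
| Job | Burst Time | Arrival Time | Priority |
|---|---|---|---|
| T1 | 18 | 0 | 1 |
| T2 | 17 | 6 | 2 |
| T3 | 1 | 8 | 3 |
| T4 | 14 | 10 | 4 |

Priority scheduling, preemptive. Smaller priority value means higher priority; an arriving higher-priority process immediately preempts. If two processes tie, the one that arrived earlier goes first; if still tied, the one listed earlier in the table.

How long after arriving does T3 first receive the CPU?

27

Timeline: | T1 0-18 | T2 18-35 | T3 35-36 | T4 36-50 |
Completion: T1=18  T2=35  T3=36  T4=50
Response(T3) = first start − arrival = 35 − 8 = 27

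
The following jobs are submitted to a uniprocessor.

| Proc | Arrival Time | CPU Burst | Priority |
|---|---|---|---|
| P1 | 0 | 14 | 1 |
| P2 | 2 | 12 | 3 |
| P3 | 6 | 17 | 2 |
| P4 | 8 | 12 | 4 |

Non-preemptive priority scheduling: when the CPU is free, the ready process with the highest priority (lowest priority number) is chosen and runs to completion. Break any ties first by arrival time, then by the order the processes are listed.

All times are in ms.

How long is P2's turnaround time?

Schedule: | P1 0-14 | P3 14-31 | P2 31-43 | P4 43-55 |
Completion: P1=14  P2=43  P3=31  P4=55
Turnaround(P2) = completion − arrival = 43 − 2 = 41

41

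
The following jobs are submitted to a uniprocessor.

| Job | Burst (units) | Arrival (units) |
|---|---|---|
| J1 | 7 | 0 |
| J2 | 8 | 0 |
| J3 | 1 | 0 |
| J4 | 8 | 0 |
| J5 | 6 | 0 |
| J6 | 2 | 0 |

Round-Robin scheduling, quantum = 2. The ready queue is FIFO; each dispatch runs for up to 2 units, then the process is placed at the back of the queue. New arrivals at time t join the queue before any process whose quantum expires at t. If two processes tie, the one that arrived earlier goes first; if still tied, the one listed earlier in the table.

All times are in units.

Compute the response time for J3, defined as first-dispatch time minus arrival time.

4

Schedule: | J1 0-2 | J2 2-4 | J3 4-5 | J4 5-7 | J5 7-9 | J6 9-11 | J1 11-13 | J2 13-15 | J4 15-17 | J5 17-19 | J1 19-21 | J2 21-23 | J4 23-25 | J5 25-27 | J1 27-28 | J2 28-30 | J4 30-32 |
Completion: J1=28  J2=30  J3=5  J4=32  J5=27  J6=11
Turnaround (C−A): J1=28  J2=30  J3=5  J4=32  J5=27  J6=11
Response(J3) = first start − arrival = 4 − 0 = 4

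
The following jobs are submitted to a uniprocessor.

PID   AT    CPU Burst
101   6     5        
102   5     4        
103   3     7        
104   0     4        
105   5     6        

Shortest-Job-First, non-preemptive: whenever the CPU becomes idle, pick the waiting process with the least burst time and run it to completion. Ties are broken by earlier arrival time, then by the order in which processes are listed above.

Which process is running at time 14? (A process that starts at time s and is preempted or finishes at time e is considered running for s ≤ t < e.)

102

Timeline: | 104 0-4 | 103 4-11 | 102 11-15 | 101 15-20 | 105 20-26 |
Completion: 101=20  102=15  103=11  104=4  105=26
Turnaround (C−A): 101=14  102=10  103=8  104=4  105=21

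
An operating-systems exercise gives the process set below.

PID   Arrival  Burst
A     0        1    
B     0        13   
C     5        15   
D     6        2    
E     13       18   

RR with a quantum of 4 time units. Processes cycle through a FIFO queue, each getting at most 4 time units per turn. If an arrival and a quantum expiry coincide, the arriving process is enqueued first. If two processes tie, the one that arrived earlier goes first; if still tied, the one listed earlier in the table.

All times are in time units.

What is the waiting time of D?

Gantt: | A 0-1 | B 1-5 | C 5-9 | B 9-13 | D 13-15 | C 15-19 | E 19-23 | B 23-27 | C 27-31 | E 31-35 | B 35-36 | C 36-39 | E 39-49 |
Completion: A=1  B=36  C=39  D=15  E=49
Turnaround (C−A): A=1  B=36  C=34  D=9  E=36
Waiting(D) = turnaround − burst = 9 − 2 = 7

7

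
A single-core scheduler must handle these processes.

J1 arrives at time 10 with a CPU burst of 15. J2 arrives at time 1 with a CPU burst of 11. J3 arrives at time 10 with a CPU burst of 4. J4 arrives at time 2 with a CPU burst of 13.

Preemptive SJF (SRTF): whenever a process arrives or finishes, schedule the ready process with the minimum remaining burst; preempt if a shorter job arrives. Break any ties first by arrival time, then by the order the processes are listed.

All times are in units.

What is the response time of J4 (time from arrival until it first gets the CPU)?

14

Gantt: | idle 0-1 | J2 1-12 | J3 12-16 | J4 16-29 | J1 29-44 |
Completion: J1=44  J2=12  J3=16  J4=29
Response(J4) = first start − arrival = 16 − 2 = 14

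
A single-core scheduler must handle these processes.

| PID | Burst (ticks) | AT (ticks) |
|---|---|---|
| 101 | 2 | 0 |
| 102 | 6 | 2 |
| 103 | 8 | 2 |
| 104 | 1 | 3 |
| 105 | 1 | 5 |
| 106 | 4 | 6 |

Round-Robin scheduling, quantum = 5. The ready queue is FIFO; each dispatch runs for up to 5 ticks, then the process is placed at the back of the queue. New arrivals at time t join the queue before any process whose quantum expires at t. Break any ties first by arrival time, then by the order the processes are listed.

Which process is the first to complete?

Timeline: | 101 0-2 | 102 2-7 | 103 7-12 | 104 12-13 | 105 13-14 | 106 14-18 | 102 18-19 | 103 19-22 |
Completion: 101=2  102=19  103=22  104=13  105=14  106=18
Finish order: 101 → 104 → 105 → 106 → 102 → 103

101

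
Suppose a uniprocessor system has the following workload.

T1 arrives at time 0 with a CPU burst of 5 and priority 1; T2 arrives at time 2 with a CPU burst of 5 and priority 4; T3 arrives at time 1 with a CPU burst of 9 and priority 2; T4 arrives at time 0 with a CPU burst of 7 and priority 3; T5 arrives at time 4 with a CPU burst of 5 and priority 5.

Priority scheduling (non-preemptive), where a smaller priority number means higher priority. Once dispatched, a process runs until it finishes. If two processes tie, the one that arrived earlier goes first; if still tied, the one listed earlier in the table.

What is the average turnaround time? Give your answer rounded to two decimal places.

Schedule: | T1 0-5 | T3 5-14 | T4 14-21 | T2 21-26 | T5 26-31 |
Completion: T1=5  T2=26  T3=14  T4=21  T5=31
Turnaround (C−A): T1=5  T2=24  T3=13  T4=21  T5=27
Turnaround times: T1=5, T2=24, T3=13, T4=21, T5=27
Average turnaround = (5+24+13+21+27) / 5 = 90/5 = 18.00

18.00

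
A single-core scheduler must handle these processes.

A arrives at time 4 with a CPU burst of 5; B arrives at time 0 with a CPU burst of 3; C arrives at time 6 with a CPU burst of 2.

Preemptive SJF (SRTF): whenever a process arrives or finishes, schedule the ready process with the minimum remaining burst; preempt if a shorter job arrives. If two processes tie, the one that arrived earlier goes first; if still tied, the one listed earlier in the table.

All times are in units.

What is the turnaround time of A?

7

Schedule: | B 0-3 | idle 3-4 | A 4-6 | C 6-8 | A 8-11 |
Completion: A=11  B=3  C=8
Turnaround(A) = completion − arrival = 11 − 4 = 7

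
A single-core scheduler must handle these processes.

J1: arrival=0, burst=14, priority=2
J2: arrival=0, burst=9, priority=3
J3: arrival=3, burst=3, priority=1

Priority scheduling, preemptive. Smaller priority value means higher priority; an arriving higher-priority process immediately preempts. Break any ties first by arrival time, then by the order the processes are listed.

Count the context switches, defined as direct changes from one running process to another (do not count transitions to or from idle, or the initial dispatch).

3

Gantt: | J1 0-3 | J3 3-6 | J1 6-17 | J2 17-26 |
Completion: J1=17  J2=26  J3=6
Turnaround (C−A): J1=17  J2=26  J3=3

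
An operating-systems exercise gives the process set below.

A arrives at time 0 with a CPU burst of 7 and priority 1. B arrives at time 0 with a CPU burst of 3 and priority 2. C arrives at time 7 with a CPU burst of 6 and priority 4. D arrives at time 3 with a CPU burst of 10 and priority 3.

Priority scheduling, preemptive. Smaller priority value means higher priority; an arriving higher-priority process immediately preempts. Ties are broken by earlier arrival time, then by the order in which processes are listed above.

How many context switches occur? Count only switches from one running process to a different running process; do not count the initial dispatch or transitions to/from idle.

Timeline: | A 0-7 | B 7-10 | D 10-20 | C 20-26 |
Completion: A=7  B=10  C=26  D=20
Turnaround (C−A): A=7  B=10  C=19  D=17

3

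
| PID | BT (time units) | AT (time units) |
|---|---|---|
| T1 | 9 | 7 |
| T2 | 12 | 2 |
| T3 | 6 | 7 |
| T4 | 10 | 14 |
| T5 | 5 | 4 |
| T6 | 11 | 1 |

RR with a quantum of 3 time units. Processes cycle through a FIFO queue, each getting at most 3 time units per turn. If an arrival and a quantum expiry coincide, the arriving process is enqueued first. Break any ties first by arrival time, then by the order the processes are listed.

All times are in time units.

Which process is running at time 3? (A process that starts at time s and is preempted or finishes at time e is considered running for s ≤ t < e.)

Schedule: | idle 0-1 | T6 1-4 | T2 4-7 | T5 7-10 | T6 10-13 | T1 13-16 | T3 16-19 | T2 19-22 | T5 22-24 | T6 24-27 | T4 27-30 | T1 30-33 | T3 33-36 | T2 36-39 | T6 39-41 | T4 41-44 | T1 44-47 | T2 47-50 | T4 50-54 |
Completion: T1=47  T2=50  T3=36  T4=54  T5=24  T6=41
Turnaround (C−A): T1=40  T2=48  T3=29  T4=40  T5=20  T6=40

T6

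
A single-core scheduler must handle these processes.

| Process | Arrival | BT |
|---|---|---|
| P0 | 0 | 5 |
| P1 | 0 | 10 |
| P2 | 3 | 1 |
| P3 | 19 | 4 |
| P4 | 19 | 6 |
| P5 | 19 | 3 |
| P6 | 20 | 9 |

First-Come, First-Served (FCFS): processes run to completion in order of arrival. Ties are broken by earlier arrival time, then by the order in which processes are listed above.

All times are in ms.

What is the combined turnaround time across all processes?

Gantt: | P0 0-5 | P1 5-15 | P2 15-16 | idle 16-19 | P3 19-23 | P4 23-29 | P5 29-32 | P6 32-41 |
Completion: P0=5  P1=15  P2=16  P3=23  P4=29  P5=32  P6=41
Turnaround (C−A): P0=5  P1=15  P2=13  P3=4  P4=10  P5=13  P6=21
Turnaround = completion − arrival: P0=5, P1=15, P2=13, P3=4, P4=10, P5=13, P6=21
Total turnaround = 5 + 15 + 13 + 4 + 10 + 13 + 21 = 81

81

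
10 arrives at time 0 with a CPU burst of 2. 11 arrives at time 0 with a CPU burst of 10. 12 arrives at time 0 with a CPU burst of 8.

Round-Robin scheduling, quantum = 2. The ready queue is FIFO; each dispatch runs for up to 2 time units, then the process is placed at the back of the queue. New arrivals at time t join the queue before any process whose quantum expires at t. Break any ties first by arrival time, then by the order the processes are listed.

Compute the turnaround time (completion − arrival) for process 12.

18

Gantt: | 10 0-2 | 11 2-4 | 12 4-6 | 11 6-8 | 12 8-10 | 11 10-12 | 12 12-14 | 11 14-16 | 12 16-18 | 11 18-20 |
Completion: 10=2  11=20  12=18
Turnaround (C−A): 10=2  11=20  12=18
Turnaround(12) = completion − arrival = 18 − 0 = 18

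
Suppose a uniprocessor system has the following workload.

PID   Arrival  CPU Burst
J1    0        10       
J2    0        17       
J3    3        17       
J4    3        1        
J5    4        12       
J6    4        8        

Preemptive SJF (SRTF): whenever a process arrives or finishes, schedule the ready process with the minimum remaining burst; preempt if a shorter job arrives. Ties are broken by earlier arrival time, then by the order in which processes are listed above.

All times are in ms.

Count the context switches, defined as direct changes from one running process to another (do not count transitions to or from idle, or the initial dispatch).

Gantt: | J1 0-3 | J4 3-4 | J1 4-11 | J6 11-19 | J5 19-31 | J2 31-48 | J3 48-65 |
Completion: J1=11  J2=48  J3=65  J4=4  J5=31  J6=19
Turnaround (C−A): J1=11  J2=48  J3=62  J4=1  J5=27  J6=15

6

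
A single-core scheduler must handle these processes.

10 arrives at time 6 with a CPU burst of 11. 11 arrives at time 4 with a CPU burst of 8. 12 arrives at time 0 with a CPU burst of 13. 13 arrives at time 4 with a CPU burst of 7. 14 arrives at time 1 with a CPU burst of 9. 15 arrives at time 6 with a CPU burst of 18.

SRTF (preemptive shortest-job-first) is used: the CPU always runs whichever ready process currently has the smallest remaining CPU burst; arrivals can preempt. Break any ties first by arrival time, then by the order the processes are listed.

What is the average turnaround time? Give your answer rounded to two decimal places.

Schedule: | 12 0-1 | 14 1-10 | 13 10-17 | 11 17-25 | 10 25-36 | 12 36-48 | 15 48-66 |
Completion: 10=36  11=25  12=48  13=17  14=10  15=66
Turnaround times: 10=30, 11=21, 12=48, 13=13, 14=9, 15=60
Average turnaround = (30+21+48+13+9+60) / 6 = 181/6 = 30.17

30.17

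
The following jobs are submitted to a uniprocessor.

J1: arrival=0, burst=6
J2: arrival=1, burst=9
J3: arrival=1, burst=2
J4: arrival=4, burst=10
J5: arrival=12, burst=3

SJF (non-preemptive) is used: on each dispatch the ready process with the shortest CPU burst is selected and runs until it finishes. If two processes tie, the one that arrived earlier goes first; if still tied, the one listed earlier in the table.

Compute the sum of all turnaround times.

63

Gantt: | J1 0-6 | J3 6-8 | J2 8-17 | J5 17-20 | J4 20-30 |
Completion: J1=6  J2=17  J3=8  J4=30  J5=20
Turnaround (C−A): J1=6  J2=16  J3=7  J4=26  J5=8
Turnaround = completion − arrival: J1=6, J2=16, J3=7, J4=26, J5=8
Total turnaround = 6 + 16 + 7 + 26 + 8 = 63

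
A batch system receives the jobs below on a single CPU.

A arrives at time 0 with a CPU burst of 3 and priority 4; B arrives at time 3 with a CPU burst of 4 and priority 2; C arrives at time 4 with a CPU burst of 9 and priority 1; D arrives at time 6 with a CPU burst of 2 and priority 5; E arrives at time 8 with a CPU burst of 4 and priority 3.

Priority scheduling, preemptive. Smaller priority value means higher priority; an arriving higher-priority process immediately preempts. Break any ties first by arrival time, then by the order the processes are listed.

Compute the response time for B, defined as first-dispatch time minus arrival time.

Schedule: | A 0-3 | B 3-4 | C 4-13 | B 13-16 | E 16-20 | D 20-22 |
Completion: A=3  B=16  C=13  D=22  E=20
Response(B) = first start − arrival = 3 − 3 = 0

0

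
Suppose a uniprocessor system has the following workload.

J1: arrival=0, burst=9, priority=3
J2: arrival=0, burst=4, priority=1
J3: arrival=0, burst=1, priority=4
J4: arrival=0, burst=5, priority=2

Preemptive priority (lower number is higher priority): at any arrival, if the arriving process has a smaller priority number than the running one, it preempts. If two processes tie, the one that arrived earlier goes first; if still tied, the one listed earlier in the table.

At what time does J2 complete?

4

Timeline: | J2 0-4 | J4 4-9 | J1 9-18 | J3 18-19 |
Completion: J1=18  J2=4  J3=19  J4=9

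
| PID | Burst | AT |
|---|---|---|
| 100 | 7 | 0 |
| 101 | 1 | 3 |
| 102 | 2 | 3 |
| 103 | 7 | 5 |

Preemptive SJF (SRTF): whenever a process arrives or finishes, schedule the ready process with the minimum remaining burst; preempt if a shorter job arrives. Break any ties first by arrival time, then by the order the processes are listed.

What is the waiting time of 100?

3

Gantt: | 100 0-3 | 101 3-4 | 102 4-6 | 100 6-10 | 103 10-17 |
Completion: 100=10  101=4  102=6  103=17
Waiting(100) = turnaround − burst = 10 − 7 = 3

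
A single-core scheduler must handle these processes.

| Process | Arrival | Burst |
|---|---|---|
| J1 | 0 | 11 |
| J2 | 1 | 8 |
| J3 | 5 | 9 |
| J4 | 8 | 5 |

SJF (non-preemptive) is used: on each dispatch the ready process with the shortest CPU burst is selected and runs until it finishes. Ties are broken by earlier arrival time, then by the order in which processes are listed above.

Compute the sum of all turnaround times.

Gantt: | J1 0-11 | J4 11-16 | J2 16-24 | J3 24-33 |
Completion: J1=11  J2=24  J3=33  J4=16
Turnaround (C−A): J1=11  J2=23  J3=28  J4=8
Turnaround = completion − arrival: J1=11, J2=23, J3=28, J4=8
Total turnaround = 11 + 23 + 28 + 8 = 70

70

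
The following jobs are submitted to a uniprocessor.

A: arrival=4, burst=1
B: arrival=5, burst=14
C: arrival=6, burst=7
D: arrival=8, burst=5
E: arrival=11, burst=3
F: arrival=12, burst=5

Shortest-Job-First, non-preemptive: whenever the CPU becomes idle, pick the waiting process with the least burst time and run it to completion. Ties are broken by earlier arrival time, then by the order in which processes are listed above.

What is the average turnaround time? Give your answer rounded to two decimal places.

Schedule: | idle 0-4 | A 4-5 | B 5-19 | E 19-22 | D 22-27 | F 27-32 | C 32-39 |
Completion: A=5  B=19  C=39  D=27  E=22  F=32
Turnaround times: A=1, B=14, C=33, D=19, E=11, F=20
Average turnaround = (1+14+33+19+11+20) / 6 = 98/6 = 16.33

16.33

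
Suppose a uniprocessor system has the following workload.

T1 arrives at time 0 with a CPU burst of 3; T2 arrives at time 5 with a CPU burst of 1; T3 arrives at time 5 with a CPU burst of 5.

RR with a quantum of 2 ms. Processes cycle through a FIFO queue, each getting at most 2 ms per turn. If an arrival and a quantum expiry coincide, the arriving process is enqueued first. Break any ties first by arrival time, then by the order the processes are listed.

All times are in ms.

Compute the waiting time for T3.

Gantt: | T1 0-3 | idle 3-5 | T2 5-6 | T3 6-11 |
Completion: T1=3  T2=6  T3=11
Turnaround (C−A): T1=3  T2=1  T3=6
Waiting(T3) = turnaround − burst = 6 − 5 = 1

1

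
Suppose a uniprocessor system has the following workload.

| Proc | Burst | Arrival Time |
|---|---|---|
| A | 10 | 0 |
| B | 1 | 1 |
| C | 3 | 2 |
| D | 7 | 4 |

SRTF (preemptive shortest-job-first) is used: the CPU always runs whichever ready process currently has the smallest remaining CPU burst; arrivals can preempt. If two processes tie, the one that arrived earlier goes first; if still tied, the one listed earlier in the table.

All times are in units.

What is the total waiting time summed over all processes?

12

Gantt: | A 0-1 | B 1-2 | C 2-5 | D 5-12 | A 12-21 |
Completion: A=21  B=2  C=5  D=12
Turnaround (C−A): A=21  B=1  C=3  D=8
Waiting = turnaround − burst: A=11, B=0, C=0, D=1
Total waiting = 11 + 0 + 0 + 1 = 12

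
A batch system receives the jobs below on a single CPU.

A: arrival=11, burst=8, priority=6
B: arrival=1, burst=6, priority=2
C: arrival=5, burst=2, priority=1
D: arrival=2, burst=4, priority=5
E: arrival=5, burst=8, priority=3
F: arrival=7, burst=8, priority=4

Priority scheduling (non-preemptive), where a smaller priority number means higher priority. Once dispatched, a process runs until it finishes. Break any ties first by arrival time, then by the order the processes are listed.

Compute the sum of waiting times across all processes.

57

Timeline: | idle 0-1 | B 1-7 | C 7-9 | E 9-17 | F 17-25 | D 25-29 | A 29-37 |
Completion: A=37  B=7  C=9  D=29  E=17  F=25
Turnaround (C−A): A=26  B=6  C=4  D=27  E=12  F=18
Waiting = turnaround − burst: A=18, B=0, C=2, D=23, E=4, F=10
Total waiting = 18 + 0 + 2 + 23 + 4 + 10 = 57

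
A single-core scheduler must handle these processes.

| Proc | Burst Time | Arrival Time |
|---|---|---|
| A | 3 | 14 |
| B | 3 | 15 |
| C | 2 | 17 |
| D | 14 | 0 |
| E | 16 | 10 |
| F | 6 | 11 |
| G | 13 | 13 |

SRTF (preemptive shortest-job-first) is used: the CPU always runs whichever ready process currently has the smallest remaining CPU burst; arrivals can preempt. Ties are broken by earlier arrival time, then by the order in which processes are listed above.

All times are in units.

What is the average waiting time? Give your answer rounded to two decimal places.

8.71

Gantt: | D 0-14 | A 14-17 | C 17-19 | B 19-22 | F 22-28 | G 28-41 | E 41-57 |
Completion: A=17  B=22  C=19  D=14  E=57  F=28  G=41
Turnaround (C−A): A=3  B=7  C=2  D=14  E=47  F=17  G=28
Waiting times: A=0, B=4, C=0, D=0, E=31, F=11, G=15
Average waiting = (0+4+0+0+31+11+15) / 7 = 61/7 = 8.71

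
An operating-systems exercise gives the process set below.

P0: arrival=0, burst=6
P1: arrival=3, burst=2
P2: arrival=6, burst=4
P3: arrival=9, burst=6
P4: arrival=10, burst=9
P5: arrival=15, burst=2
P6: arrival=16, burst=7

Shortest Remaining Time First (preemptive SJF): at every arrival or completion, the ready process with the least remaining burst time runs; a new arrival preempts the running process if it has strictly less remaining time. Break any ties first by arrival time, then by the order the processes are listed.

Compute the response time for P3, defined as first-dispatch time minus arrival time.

Gantt: | P0 0-3 | P1 3-5 | P0 5-8 | P2 8-12 | P3 12-15 | P5 15-17 | P3 17-20 | P6 20-27 | P4 27-36 |
Completion: P0=8  P1=5  P2=12  P3=20  P4=36  P5=17  P6=27
Turnaround (C−A): P0=8  P1=2  P2=6  P3=11  P4=26  P5=2  P6=11
Response(P3) = first start − arrival = 12 − 9 = 3

3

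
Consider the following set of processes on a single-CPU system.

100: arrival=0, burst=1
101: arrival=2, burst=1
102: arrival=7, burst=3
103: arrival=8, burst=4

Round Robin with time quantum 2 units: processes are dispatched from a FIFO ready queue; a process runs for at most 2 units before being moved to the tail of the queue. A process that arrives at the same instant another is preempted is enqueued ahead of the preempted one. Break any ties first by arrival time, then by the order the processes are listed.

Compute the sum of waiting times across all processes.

Timeline: | 100 0-1 | idle 1-2 | 101 2-3 | idle 3-7 | 102 7-9 | 103 9-11 | 102 11-12 | 103 12-14 |
Completion: 100=1  101=3  102=12  103=14
Turnaround (C−A): 100=1  101=1  102=5  103=6
Waiting = turnaround − burst: 100=0, 101=0, 102=2, 103=2
Total waiting = 0 + 0 + 2 + 2 = 4

4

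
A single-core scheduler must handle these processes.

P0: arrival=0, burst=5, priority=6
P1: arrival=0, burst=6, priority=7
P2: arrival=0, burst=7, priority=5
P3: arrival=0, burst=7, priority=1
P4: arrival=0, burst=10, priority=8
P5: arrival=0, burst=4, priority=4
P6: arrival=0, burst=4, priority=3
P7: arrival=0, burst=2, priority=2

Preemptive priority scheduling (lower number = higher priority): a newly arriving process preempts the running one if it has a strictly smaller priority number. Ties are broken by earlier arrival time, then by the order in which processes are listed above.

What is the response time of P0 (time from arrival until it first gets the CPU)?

Schedule: | P3 0-7 | P7 7-9 | P6 9-13 | P5 13-17 | P2 17-24 | P0 24-29 | P1 29-35 | P4 35-45 |
Completion: P0=29  P1=35  P2=24  P3=7  P4=45  P5=17  P6=13  P7=9
Turnaround (C−A): P0=29  P1=35  P2=24  P3=7  P4=45  P5=17  P6=13  P7=9
Response(P0) = first start − arrival = 24 − 0 = 24

24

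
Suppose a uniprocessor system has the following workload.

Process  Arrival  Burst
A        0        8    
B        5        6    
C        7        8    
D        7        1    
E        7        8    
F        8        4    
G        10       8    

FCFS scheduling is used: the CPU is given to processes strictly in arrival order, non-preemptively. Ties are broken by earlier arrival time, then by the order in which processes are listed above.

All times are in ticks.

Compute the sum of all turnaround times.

132

Gantt: | A 0-8 | B 8-14 | C 14-22 | D 22-23 | E 23-31 | F 31-35 | G 35-43 |
Completion: A=8  B=14  C=22  D=23  E=31  F=35  G=43
Turnaround = completion − arrival: A=8, B=9, C=15, D=16, E=24, F=27, G=33
Total turnaround = 8 + 9 + 15 + 16 + 24 + 27 + 33 = 132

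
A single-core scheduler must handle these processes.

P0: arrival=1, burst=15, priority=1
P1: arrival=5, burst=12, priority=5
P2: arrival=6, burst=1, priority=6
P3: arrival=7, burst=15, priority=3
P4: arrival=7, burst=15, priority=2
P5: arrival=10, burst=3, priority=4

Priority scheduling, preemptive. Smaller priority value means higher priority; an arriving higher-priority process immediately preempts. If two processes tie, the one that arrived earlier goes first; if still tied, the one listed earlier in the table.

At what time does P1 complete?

61

Schedule: | idle 0-1 | P0 1-16 | P4 16-31 | P3 31-46 | P5 46-49 | P1 49-61 | P2 61-62 |
Completion: P0=16  P1=61  P2=62  P3=46  P4=31  P5=49
Turnaround (C−A): P0=15  P1=56  P2=56  P3=39  P4=24  P5=39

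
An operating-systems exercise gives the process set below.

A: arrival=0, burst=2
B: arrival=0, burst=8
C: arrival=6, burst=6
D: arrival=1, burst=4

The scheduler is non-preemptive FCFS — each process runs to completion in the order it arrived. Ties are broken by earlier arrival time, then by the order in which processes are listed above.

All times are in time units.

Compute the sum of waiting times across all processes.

Gantt: | A 0-2 | B 2-10 | D 10-14 | C 14-20 |
Completion: A=2  B=10  C=20  D=14
Turnaround (C−A): A=2  B=10  C=14  D=13
Waiting = turnaround − burst: A=0, B=2, C=8, D=9
Total waiting = 0 + 2 + 8 + 9 = 19

19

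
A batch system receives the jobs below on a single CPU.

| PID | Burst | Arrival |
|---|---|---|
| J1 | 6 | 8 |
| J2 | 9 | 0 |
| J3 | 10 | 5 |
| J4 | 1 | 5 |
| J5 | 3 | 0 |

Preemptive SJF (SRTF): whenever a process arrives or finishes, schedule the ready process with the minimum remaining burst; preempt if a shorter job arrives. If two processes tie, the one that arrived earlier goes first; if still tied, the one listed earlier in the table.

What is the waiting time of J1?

Gantt: | J5 0-3 | J2 3-5 | J4 5-6 | J2 6-13 | J1 13-19 | J3 19-29 |
Completion: J1=19  J2=13  J3=29  J4=6  J5=3
Waiting(J1) = turnaround − burst = 11 − 6 = 5

5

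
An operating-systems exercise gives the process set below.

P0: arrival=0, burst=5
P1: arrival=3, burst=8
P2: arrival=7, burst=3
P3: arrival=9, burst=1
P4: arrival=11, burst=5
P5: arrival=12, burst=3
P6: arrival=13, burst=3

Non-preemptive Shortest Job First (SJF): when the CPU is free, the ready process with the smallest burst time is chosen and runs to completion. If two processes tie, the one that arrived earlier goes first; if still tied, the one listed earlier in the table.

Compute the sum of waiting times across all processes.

Schedule: | P0 0-5 | P1 5-13 | P3 13-14 | P2 14-17 | P5 17-20 | P6 20-23 | P4 23-28 |
Completion: P0=5  P1=13  P2=17  P3=14  P4=28  P5=20  P6=23
Waiting = turnaround − burst: P0=0, P1=2, P2=7, P3=4, P4=12, P5=5, P6=7
Total waiting = 0 + 2 + 7 + 4 + 12 + 5 + 7 = 37

37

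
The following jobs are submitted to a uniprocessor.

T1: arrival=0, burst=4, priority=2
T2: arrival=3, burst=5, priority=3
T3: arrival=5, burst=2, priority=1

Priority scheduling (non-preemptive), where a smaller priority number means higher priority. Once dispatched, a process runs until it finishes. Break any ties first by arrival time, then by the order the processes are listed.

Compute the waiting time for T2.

Gantt: | T1 0-4 | T2 4-9 | T3 9-11 |
Completion: T1=4  T2=9  T3=11
Turnaround (C−A): T1=4  T2=6  T3=6
Waiting(T2) = turnaround − burst = 6 − 5 = 1

1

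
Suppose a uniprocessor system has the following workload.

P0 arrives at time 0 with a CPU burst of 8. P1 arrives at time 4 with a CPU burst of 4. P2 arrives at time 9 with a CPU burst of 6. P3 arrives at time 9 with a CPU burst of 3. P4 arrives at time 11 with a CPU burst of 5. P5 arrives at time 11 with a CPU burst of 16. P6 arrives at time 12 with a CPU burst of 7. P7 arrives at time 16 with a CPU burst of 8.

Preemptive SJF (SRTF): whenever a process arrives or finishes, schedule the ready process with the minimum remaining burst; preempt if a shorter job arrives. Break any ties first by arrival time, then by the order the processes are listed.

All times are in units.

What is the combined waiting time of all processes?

83

Gantt: | P0 0-8 | P1 8-12 | P3 12-15 | P4 15-20 | P2 20-26 | P6 26-33 | P7 33-41 | P5 41-57 |
Completion: P0=8  P1=12  P2=26  P3=15  P4=20  P5=57  P6=33  P7=41
Turnaround (C−A): P0=8  P1=8  P2=17  P3=6  P4=9  P5=46  P6=21  P7=25
Waiting = turnaround − burst: P0=0, P1=4, P2=11, P3=3, P4=4, P5=30, P6=14, P7=17
Total waiting = 0 + 4 + 11 + 3 + 4 + 30 + 14 + 17 = 83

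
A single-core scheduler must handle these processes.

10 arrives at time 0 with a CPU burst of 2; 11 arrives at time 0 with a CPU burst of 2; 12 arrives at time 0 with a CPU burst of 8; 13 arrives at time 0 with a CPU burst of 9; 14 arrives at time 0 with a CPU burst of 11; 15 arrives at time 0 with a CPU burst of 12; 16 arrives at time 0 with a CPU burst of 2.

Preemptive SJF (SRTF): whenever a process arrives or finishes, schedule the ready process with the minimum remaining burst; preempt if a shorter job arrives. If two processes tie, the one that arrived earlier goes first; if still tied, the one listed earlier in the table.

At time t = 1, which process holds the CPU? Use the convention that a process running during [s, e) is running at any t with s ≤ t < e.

10

Timeline: | 10 0-2 | 11 2-4 | 16 4-6 | 12 6-14 | 13 14-23 | 14 23-34 | 15 34-46 |
Completion: 10=2  11=4  12=14  13=23  14=34  15=46  16=6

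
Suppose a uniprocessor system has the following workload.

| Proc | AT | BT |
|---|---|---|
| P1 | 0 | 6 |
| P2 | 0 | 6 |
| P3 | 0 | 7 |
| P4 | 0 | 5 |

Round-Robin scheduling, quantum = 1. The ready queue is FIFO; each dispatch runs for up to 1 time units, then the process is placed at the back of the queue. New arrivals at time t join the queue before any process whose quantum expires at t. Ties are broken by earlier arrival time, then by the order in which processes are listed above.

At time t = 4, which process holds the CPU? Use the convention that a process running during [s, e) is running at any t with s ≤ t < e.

P1

Timeline: | P1 0-1 | P2 1-2 | P3 2-3 | P4 3-4 | P1 4-5 | P2 5-6 | P3 6-7 | P4 7-8 | P1 8-9 | P2 9-10 | P3 10-11 | P4 11-12 | P1 12-13 | P2 13-14 | P3 14-15 | P4 15-16 | P1 16-17 | P2 17-18 | P3 18-19 | P4 19-20 | P1 20-21 | P2 21-22 | P3 22-24 |
Completion: P1=21  P2=22  P3=24  P4=20
Turnaround (C−A): P1=21  P2=22  P3=24  P4=20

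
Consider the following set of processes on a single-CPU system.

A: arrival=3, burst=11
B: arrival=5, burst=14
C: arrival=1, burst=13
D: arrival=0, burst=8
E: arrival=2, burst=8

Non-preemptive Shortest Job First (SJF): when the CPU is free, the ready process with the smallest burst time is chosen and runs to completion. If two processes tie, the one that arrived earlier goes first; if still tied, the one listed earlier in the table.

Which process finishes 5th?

Schedule: | D 0-8 | E 8-16 | A 16-27 | C 27-40 | B 40-54 |
Completion: A=27  B=54  C=40  D=8  E=16
Finish order: D → E → A → C → B

B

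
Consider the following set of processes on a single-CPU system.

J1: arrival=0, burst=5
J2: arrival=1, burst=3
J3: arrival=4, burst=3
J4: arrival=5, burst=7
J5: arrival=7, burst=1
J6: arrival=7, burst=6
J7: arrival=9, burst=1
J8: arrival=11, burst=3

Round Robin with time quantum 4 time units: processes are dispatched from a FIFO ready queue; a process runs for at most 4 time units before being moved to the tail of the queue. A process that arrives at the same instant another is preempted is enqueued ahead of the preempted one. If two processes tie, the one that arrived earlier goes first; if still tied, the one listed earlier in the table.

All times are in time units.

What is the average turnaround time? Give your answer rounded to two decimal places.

Timeline: | J1 0-4 | J2 4-7 | J3 7-10 | J1 10-11 | J4 11-15 | J5 15-16 | J6 16-20 | J7 20-21 | J8 21-24 | J4 24-27 | J6 27-29 |
Completion: J1=11  J2=7  J3=10  J4=27  J5=16  J6=29  J7=21  J8=24
Turnaround times: J1=11, J2=6, J3=6, J4=22, J5=9, J6=22, J7=12, J8=13
Average turnaround = (11+6+6+22+9+22+12+13) / 8 = 101/8 = 12.63

12.63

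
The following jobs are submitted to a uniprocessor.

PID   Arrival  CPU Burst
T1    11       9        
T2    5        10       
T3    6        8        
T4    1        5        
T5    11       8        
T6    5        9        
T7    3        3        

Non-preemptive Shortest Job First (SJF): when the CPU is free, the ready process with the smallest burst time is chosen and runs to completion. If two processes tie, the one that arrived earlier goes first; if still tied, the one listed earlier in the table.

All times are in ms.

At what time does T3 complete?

17

Gantt: | idle 0-1 | T4 1-6 | T7 6-9 | T3 9-17 | T5 17-25 | T6 25-34 | T1 34-43 | T2 43-53 |
Completion: T1=43  T2=53  T3=17  T4=6  T5=25  T6=34  T7=9
Turnaround (C−A): T1=32  T2=48  T3=11  T4=5  T5=14  T6=29  T7=6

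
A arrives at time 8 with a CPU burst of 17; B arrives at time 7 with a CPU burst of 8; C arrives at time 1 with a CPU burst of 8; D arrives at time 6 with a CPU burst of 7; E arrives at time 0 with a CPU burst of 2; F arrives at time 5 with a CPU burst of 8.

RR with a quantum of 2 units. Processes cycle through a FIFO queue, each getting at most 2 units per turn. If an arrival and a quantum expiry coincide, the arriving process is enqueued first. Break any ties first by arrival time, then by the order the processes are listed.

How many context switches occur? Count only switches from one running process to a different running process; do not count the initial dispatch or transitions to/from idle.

Gantt: | E 0-2 | C 2-6 | F 6-8 | D 8-10 | C 10-12 | B 12-14 | A 14-16 | F 16-18 | D 18-20 | C 20-22 | B 22-24 | A 24-26 | F 26-28 | D 28-30 | B 30-32 | A 32-34 | F 34-36 | D 36-37 | B 37-39 | A 39-50 |
Completion: A=50  B=39  C=22  D=37  E=2  F=36
Turnaround (C−A): A=42  B=32  C=21  D=31  E=2  F=31

19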